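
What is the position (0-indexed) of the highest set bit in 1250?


0b10011100010. Highest set bit at position 10

10


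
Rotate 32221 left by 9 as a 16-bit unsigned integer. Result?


Rotate 0b111110111011101 left by 9 (16-bit) = 0b1011101011111011 = 47867

47867


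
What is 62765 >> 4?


0b1111010100101101 >> 4 = 0b111101010010 = 3922

3922


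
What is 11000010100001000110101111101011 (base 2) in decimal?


11000010100001000110101111101011 in decimal = 3263458283

3263458283


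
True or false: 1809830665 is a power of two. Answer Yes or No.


0b1101011110111111101001100001001. Multiple bits set => No

No


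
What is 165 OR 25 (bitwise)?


0b10100101 | 0b11001 = 0b10111101 = 189

189


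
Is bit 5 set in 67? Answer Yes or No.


0b1000011, bit 5 = 0. No

No


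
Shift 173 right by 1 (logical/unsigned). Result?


0b10101101 >> 1 = 0b1010110 = 86

86


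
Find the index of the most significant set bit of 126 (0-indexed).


0b1111110. Highest set bit at position 6

6


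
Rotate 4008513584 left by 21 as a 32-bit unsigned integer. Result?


Rotate 0b11101110111011010001000000110000 left by 21 (32-bit) = 0b110000111011101110110100010 = 102620578

102620578


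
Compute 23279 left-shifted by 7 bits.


0b101101011101111 << 7 = 0b1011010111011110000000 = 2979712

2979712


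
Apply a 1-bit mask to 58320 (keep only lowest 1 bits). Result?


58320 & 1 = 0

0


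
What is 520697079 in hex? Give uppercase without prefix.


520697079 = 1F0934F7 hex

1F0934F7


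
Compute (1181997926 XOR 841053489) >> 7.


Step 1: 1181997926 ^ 841053489 = 1951575639
Step 2: 1951575639 >> 7 = 15246684

15246684


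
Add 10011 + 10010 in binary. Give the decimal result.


10011 + 10010 = 100101 = 37

37


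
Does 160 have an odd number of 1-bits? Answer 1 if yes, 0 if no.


0b10100000 has 2 ones => parity 0

0


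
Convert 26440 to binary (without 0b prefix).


26440 = 110011101001000 in binary

110011101001000


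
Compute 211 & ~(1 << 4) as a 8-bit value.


211 & ~(1 << 4) = 195

195


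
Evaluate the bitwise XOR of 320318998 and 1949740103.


0b10011000101111010111000010110 ^ 0b1110100001101101010110001000111 = 0b1100111001000010000001001010001 = 1730216529

1730216529


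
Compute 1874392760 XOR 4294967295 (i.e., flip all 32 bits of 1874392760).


1874392760 ^ 4294967295 = 2420574535

2420574535


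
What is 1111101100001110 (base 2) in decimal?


1111101100001110 in decimal = 64270

64270


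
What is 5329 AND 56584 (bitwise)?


0b1010011010001 & 0b1101110100001000 = 0b1010000000000 = 5120

5120


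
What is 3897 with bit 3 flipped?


3897 ^ (1 << 3) = 3897 ^ 8 = 3889

3889


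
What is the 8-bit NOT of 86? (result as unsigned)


~0b1010110 = 0b10101001 = 169 (8-bit unsigned)

169


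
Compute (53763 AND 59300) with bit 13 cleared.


Step 1: 53763 & 59300 = 49664
Step 2: 49664 & ~(1 << 13) = 49664

49664


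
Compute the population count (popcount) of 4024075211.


0b11101111110110101000001111001011 has 20 set bits

20


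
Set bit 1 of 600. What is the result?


600 | (1 << 1) = 600 | 2 = 602

602


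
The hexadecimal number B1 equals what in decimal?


B1 hex = 177 decimal

177


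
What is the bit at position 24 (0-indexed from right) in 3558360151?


0b11010100000110000100010001010111, position 24 = 0

0


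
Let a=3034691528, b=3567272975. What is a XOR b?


3034691528 ^ 3567272975 = 1614934983

1614934983


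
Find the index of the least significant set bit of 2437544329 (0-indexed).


0b10010001010010011111100110001001. Lowest set bit at position 0

0


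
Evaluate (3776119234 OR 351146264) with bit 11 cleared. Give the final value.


Step 1: 3776119234 | 351146264 = 4127134170
Step 2: 4127134170 & ~(1 << 11) = 4127134170

4127134170


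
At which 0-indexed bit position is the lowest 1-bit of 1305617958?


0b1001101110100100010011000100110. Lowest set bit at position 1

1


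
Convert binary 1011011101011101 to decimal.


1011011101011101 in decimal = 46941

46941


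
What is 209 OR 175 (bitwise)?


0b11010001 | 0b10101111 = 0b11111111 = 255

255


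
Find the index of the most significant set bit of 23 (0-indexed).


0b10111. Highest set bit at position 4

4


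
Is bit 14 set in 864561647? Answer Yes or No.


0b110011100010000010100111101111, bit 14 = 0. No

No


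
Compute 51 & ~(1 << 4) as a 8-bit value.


51 & ~(1 << 4) = 35

35


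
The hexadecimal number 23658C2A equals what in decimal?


23658C2A hex = 593857578 decimal

593857578


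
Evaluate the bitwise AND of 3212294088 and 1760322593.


0b10111111011101111011011111001000 & 0b1101000111011000110010000100001 = 0b101000011001000010010000000000 = 677651456

677651456


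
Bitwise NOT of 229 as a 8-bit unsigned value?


~0b11100101 = 0b11010 = 26 (8-bit unsigned)

26


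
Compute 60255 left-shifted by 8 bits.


0b1110101101011111 << 8 = 0b111010110101111100000000 = 15425280

15425280


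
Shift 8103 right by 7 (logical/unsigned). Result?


0b1111110100111 >> 7 = 0b111111 = 63

63


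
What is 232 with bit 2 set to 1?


232 | (1 << 2) = 232 | 4 = 236

236


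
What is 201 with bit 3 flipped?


201 ^ (1 << 3) = 201 ^ 8 = 193

193


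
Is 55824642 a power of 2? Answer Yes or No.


0b11010100111101000100000010. Multiple bits set => No

No


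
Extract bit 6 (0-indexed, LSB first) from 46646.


0b1011011000110110, position 6 = 0

0


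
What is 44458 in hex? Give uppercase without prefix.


44458 = ADAA hex

ADAA


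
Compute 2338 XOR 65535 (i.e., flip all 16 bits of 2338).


2338 ^ 65535 = 63197

63197


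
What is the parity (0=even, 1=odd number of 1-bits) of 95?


0b1011111 has 6 ones => parity 0

0


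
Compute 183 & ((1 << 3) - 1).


183 & 7 = 7

7


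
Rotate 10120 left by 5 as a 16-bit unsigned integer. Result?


Rotate 0b10011110001000 left by 5 (16-bit) = 0b1111000100000100 = 61700

61700


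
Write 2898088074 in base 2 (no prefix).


2898088074 = 10101100101111010101000010001010 in binary

10101100101111010101000010001010


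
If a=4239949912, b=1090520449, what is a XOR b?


4239949912 ^ 1090520449 = 3182986713

3182986713


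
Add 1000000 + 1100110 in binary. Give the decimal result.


1000000 + 1100110 = 10100110 = 166

166


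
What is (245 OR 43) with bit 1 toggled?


Step 1: 245 | 43 = 255
Step 2: 255 ^ (1 << 1) = 255 ^ 2 = 253

253


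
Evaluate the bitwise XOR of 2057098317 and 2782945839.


0b1111010100111001101010001001101 ^ 0b10100101111000000110001000101111 = 0b11011111011111001011011001100010 = 3749492322

3749492322


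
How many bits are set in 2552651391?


0b10011000001001100101111001111111 has 18 set bits

18


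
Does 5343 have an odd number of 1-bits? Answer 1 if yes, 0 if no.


0b1010011011111 has 9 ones => parity 1

1


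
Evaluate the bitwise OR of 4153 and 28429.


0b1000000111001 | 0b110111100001101 = 0b111111100111101 = 32573

32573


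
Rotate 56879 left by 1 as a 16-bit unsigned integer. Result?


Rotate 0b1101111000101111 left by 1 (16-bit) = 0b1011110001011111 = 48223

48223


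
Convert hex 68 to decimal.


68 hex = 104 decimal

104


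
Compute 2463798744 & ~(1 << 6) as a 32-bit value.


2463798744 & ~(1 << 6) = 2463798680

2463798680


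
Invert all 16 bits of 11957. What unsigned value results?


11957 ^ 65535 = 53578

53578


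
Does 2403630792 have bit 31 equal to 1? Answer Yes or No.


0b10001111010001000111111011001000, bit 31 = 1. Yes

Yes


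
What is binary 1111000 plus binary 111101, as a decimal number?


1111000 + 111101 = 10110101 = 181

181


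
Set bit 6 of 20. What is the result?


20 | (1 << 6) = 20 | 64 = 84

84


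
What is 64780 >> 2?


0b1111110100001100 >> 2 = 0b11111101000011 = 16195

16195


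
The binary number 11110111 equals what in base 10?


11110111 in decimal = 247

247


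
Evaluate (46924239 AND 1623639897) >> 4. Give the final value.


Step 1: 46924239 & 1623639897 = 12845385
Step 2: 12845385 >> 4 = 802836

802836


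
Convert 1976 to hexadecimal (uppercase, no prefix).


1976 = 7B8 hex

7B8


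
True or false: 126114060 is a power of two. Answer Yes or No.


0b111100001000101100100001100. Multiple bits set => No

No


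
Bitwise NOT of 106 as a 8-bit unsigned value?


~0b1101010 = 0b10010101 = 149 (8-bit unsigned)

149


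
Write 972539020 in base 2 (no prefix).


972539020 = 111001111101111100010010001100 in binary

111001111101111100010010001100


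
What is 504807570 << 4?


0b11110000101101100000010010010 << 4 = 0b111100001011011000000100100100000 = 8076921120

8076921120


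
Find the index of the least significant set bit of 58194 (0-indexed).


0b1110001101010010. Lowest set bit at position 1

1


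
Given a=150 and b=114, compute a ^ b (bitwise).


150 ^ 114 = 228

228


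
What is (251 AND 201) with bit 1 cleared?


Step 1: 251 & 201 = 201
Step 2: 201 & ~(1 << 1) = 201

201


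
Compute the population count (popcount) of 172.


0b10101100 has 4 set bits

4


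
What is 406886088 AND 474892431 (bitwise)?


0b11000010000001001011011001000 & 0b11100010011100100100010001111 = 0b11000010000000000000010001000 = 406847624

406847624


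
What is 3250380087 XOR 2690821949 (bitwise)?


0b11000001101111001101110100110111 ^ 0b10100000011000101010111100111101 = 0b1100001110111100111001000001010 = 1641968138

1641968138


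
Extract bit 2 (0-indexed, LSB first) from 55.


0b110111, position 2 = 1

1


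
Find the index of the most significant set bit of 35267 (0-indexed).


0b1000100111000011. Highest set bit at position 15

15


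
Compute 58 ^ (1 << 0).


58 ^ (1 << 0) = 58 ^ 1 = 59

59


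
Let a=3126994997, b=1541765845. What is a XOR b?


3126994997 ^ 1541765845 = 3783742176

3783742176


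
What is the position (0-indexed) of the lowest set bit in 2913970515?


0b10101101101011111010100101010011. Lowest set bit at position 0

0


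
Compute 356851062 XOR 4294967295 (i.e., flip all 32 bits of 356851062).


356851062 ^ 4294967295 = 3938116233

3938116233


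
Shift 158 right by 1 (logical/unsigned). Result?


0b10011110 >> 1 = 0b1001111 = 79

79


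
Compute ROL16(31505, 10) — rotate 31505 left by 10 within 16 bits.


Rotate 0b111101100010001 left by 10 (16-bit) = 0b100010111101100 = 17900

17900


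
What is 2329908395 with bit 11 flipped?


2329908395 ^ (1 << 11) = 2329908395 ^ 2048 = 2329910443

2329910443


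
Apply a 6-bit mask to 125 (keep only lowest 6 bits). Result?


125 & 63 = 61

61


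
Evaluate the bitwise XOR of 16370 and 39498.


0b11111111110010 ^ 0b1001101001001010 = 0b1010010110111000 = 42424

42424


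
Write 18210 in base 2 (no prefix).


18210 = 100011100100010 in binary

100011100100010


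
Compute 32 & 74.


0b100000 & 0b1001010 = 0b0 = 0

0


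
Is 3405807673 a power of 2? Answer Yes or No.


0b11001011000000001000000000111001. Multiple bits set => No

No


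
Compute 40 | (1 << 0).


40 | (1 << 0) = 40 | 1 = 41

41


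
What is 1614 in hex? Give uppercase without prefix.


1614 = 64E hex

64E


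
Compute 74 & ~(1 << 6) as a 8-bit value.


74 & ~(1 << 6) = 10

10


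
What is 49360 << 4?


0b1100000011010000 << 4 = 0b11000000110100000000 = 789760

789760


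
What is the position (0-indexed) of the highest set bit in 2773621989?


0b10100101010100100001110011100101. Highest set bit at position 31

31


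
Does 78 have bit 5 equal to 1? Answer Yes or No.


0b1001110, bit 5 = 0. No

No


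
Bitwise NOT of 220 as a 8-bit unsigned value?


~0b11011100 = 0b100011 = 35 (8-bit unsigned)

35


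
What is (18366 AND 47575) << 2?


Step 1: 18366 & 47575 = 406
Step 2: 406 << 2 = 1624

1624


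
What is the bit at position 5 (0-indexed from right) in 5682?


0b1011000110010, position 5 = 1

1


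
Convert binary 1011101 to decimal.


1011101 in decimal = 93

93


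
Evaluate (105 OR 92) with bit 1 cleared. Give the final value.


Step 1: 105 | 92 = 125
Step 2: 125 & ~(1 << 1) = 125

125


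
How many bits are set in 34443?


0b1000011010001011 has 7 set bits

7


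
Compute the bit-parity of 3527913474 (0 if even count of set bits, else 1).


0b11010010010001111011000000000010 has 12 ones => parity 0

0


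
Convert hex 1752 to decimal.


1752 hex = 5970 decimal

5970


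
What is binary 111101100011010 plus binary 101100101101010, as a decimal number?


111101100011010 + 101100101101010 = 1101010010000100 = 54404

54404


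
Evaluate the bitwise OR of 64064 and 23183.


0b1111101001000000 | 0b101101010001111 = 0b1111101011001111 = 64207

64207


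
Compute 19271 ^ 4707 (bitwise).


0b100101101000111 ^ 0b1001001100011 = 0b101100100100100 = 22820

22820


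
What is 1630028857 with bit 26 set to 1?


1630028857 | (1 << 26) = 1630028857 | 67108864 = 1697137721

1697137721


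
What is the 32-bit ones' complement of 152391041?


152391041 ^ 4294967295 = 4142576254

4142576254


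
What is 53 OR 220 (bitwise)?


0b110101 | 0b11011100 = 0b11111101 = 253

253


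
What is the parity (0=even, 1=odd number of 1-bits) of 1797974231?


0b1101011001010101110100011010111 has 18 ones => parity 0

0


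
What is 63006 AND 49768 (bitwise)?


0b1111011000011110 & 0b1100001001101000 = 0b1100001000001000 = 49672

49672


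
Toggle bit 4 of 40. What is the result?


40 ^ (1 << 4) = 40 ^ 16 = 56

56


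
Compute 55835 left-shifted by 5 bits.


0b1101101000011011 << 5 = 0b110110100001101100000 = 1786720

1786720


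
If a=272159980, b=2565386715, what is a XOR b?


272159980 ^ 2565386715 = 2295358775

2295358775


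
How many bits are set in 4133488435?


0b11110110011000000000011100110011 has 15 set bits

15


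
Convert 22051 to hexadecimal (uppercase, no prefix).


22051 = 5623 hex

5623


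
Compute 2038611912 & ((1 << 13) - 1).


2038611912 & 8191 = 8136

8136


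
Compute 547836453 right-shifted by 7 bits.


0b100000101001110101001000100101 >> 7 = 0b10000010100111010100100 = 4279972

4279972


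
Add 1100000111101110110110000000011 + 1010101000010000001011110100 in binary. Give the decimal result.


1100000111101110110110000000011 + 1010101000010000001011110100 = 1101011100110000110111011110111 = 1805151991

1805151991


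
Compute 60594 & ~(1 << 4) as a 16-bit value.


60594 & ~(1 << 4) = 60578

60578


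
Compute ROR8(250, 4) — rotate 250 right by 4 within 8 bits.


Rotate 0b11111010 right by 4 (8-bit) = 0b10101111 = 175

175


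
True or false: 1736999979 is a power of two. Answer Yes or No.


0b1100111100010001000010000101011. Multiple bits set => No

No


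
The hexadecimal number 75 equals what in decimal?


75 hex = 117 decimal

117


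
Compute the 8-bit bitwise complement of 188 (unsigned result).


~0b10111100 = 0b1000011 = 67 (8-bit unsigned)

67


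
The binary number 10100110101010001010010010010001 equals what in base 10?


10100110101010001010010010010001 in decimal = 2796070033

2796070033


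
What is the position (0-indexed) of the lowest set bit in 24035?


0b101110111100011. Lowest set bit at position 0

0


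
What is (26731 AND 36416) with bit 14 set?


Step 1: 26731 & 36416 = 2112
Step 2: 2112 | (1 << 14) = 2112 | 16384 = 18496

18496


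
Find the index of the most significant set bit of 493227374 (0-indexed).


0b11101011001100000110101101110. Highest set bit at position 28

28


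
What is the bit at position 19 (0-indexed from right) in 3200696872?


0b10111110110001101100001000101000, position 19 = 0

0


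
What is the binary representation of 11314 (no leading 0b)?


11314 = 10110000110010 in binary

10110000110010


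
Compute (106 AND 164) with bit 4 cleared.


Step 1: 106 & 164 = 32
Step 2: 32 & ~(1 << 4) = 32

32


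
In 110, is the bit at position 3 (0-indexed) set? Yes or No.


0b1101110, bit 3 = 1. Yes

Yes


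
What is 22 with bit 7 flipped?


22 ^ (1 << 7) = 22 ^ 128 = 150

150


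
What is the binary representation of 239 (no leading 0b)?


239 = 11101111 in binary

11101111


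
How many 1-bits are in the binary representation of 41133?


0b1010000010101101 has 7 set bits

7


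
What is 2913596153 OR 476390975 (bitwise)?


0b10101101101010011111001011111001 | 0b11100011001010010011000111111 = 0b10111101111011011111011011111111 = 3186489087

3186489087


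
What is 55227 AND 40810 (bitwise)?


0b1101011110111011 & 0b1001111101101010 = 0b1001011100101010 = 38698

38698


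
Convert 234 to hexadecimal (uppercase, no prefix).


234 = EA hex

EA


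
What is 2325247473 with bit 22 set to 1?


2325247473 | (1 << 22) = 2325247473 | 4194304 = 2329441777

2329441777


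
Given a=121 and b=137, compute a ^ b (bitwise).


121 ^ 137 = 240

240


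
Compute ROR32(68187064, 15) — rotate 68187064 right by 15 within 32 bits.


Rotate 0b100000100000111001110111000 right by 15 (32-bit) = 0b11100111011100000000100000100000 = 3882879008

3882879008


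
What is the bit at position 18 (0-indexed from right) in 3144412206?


0b10111011011010111110110000101110, position 18 = 0

0


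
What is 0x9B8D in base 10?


9B8D hex = 39821 decimal

39821


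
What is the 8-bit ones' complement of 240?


240 ^ 255 = 15

15


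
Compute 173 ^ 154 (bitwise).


0b10101101 ^ 0b10011010 = 0b110111 = 55

55


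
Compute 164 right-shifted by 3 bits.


0b10100100 >> 3 = 0b10100 = 20

20


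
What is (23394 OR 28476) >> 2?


Step 1: 23394 | 28476 = 32638
Step 2: 32638 >> 2 = 8159

8159


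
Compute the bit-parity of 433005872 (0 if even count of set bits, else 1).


0b11001110011110010010100110000 has 14 ones => parity 0

0


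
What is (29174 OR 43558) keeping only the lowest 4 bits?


Step 1: 29174 | 43558 = 64502
Step 2: 64502 & 15 = 6

6


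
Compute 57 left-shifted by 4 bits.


0b111001 << 4 = 0b1110010000 = 912

912


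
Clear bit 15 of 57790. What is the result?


57790 & ~(1 << 15) = 25022

25022


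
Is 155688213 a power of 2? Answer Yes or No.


0b1001010001111001110100010101. Multiple bits set => No

No


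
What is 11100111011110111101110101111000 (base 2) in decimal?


11100111011110111101110101111000 in decimal = 3883654520

3883654520


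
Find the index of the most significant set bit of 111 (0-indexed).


0b1101111. Highest set bit at position 6

6


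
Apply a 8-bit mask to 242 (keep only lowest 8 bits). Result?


242 & 255 = 242

242


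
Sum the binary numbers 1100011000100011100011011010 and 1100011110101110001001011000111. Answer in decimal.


1100011000100011100011011010 + 1100011110101110001001011000111 = 1110000001110010100101110100001 = 1882803105

1882803105


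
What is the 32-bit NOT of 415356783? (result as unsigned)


~0b11000110000011101011101101111 = 0b11100111001111100010100010010000 = 3879610512 (32-bit unsigned)

3879610512


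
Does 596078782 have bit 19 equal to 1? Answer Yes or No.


0b100011100001110111000010111110, bit 19 = 0. No

No


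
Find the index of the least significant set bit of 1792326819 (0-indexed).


0b1101010110101001011110010100011. Lowest set bit at position 0

0


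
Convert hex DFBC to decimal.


DFBC hex = 57276 decimal

57276


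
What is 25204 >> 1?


0b110001001110100 >> 1 = 0b11000100111010 = 12602

12602


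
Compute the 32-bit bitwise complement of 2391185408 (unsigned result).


~0b10001110100001101001100000000000 = 0b1110001011110010110011111111111 = 1903781887 (32-bit unsigned)

1903781887


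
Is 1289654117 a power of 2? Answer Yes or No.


0b1001100110111101000111101100101. Multiple bits set => No

No


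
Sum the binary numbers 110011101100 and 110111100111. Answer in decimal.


110011101100 + 110111100111 = 1101011010011 = 6867

6867


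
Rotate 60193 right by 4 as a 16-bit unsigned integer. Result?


Rotate 0b1110101100100001 right by 4 (16-bit) = 0b1111010110010 = 7858

7858


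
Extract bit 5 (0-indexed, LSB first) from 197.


0b11000101, position 5 = 0

0


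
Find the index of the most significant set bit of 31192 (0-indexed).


0b111100111011000. Highest set bit at position 14

14


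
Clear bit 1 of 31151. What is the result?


31151 & ~(1 << 1) = 31149

31149


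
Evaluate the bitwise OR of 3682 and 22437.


0b111001100010 | 0b101011110100101 = 0b101111111100111 = 24551

24551


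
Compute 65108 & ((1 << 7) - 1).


65108 & 127 = 84

84


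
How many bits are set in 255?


0b11111111 has 8 set bits

8


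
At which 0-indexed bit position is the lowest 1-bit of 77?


0b1001101. Lowest set bit at position 0

0


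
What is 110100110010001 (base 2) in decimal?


110100110010001 in decimal = 27025

27025


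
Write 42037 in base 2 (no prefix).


42037 = 1010010000110101 in binary

1010010000110101


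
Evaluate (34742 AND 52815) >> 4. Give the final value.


Step 1: 34742 & 52815 = 34310
Step 2: 34310 >> 4 = 2144

2144


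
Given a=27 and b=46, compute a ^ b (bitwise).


27 ^ 46 = 53

53


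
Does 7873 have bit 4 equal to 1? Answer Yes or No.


0b1111011000001, bit 4 = 0. No

No


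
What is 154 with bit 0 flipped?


154 ^ (1 << 0) = 154 ^ 1 = 155

155


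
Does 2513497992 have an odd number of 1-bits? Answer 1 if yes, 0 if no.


0b10010101110100001110111110001000 has 16 ones => parity 0

0


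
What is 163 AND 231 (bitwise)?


0b10100011 & 0b11100111 = 0b10100011 = 163

163


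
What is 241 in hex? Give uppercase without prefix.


241 = F1 hex

F1


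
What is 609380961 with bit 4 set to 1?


609380961 | (1 << 4) = 609380961 | 16 = 609380977

609380977


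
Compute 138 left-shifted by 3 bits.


0b10001010 << 3 = 0b10001010000 = 1104

1104


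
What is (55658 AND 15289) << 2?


Step 1: 55658 & 15289 = 6440
Step 2: 6440 << 2 = 25760

25760


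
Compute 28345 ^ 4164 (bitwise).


0b110111010111001 ^ 0b1000001000100 = 0b111111011111101 = 32509

32509


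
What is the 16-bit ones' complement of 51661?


51661 ^ 65535 = 13874

13874


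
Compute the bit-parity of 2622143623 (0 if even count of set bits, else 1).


0b10011100010010101011110010000111 has 16 ones => parity 0

0


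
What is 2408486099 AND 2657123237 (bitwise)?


0b10001111100011101001010011010011 & 0b10011110011000000111101110100101 = 0b10001110000000000001000010000001 = 2382368897

2382368897


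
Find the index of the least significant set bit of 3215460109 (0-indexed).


0b10111111101010000000011100001101. Lowest set bit at position 0

0


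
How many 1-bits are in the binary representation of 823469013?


0b110001000101010010001111010101 has 14 set bits

14


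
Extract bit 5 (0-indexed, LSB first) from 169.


0b10101001, position 5 = 1

1


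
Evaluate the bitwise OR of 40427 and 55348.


0b1001110111101011 | 0b1101100000110100 = 0b1101110111111111 = 56831

56831


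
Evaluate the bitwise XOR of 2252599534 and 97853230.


0b10000110010000111111000011101110 ^ 0b101110101010001111100101110 = 0b10000011100101101110111111000000 = 2207707072

2207707072


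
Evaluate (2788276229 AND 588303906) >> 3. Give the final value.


Step 1: 2788276229 & 588303906 = 571508736
Step 2: 571508736 >> 3 = 71438592

71438592


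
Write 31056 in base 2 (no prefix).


31056 = 111100101010000 in binary

111100101010000


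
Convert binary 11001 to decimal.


11001 in decimal = 25

25


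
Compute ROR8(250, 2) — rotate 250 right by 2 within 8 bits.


Rotate 0b11111010 right by 2 (8-bit) = 0b10111110 = 190

190


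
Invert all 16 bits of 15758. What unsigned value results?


15758 ^ 65535 = 49777

49777


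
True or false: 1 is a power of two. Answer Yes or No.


0b1. Only one bit set => Yes

Yes


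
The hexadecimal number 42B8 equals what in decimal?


42B8 hex = 17080 decimal

17080


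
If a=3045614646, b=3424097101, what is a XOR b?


3045614646 ^ 3424097101 = 2040526715

2040526715


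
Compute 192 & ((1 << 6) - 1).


192 & 63 = 0

0


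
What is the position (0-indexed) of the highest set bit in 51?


0b110011. Highest set bit at position 5

5


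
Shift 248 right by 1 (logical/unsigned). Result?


0b11111000 >> 1 = 0b1111100 = 124

124


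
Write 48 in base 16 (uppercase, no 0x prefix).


48 = 30 hex

30


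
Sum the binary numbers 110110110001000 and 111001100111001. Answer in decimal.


110110110001000 + 111001100111001 = 1110000011000001 = 57537

57537


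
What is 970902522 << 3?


0b111001110111101100101111111010 << 3 = 0b111001110111101100101111111010000 = 7767220176

7767220176


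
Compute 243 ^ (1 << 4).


243 ^ (1 << 4) = 243 ^ 16 = 227

227


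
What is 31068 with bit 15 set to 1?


31068 | (1 << 15) = 31068 | 32768 = 63836

63836


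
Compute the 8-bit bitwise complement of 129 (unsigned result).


~0b10000001 = 0b1111110 = 126 (8-bit unsigned)

126


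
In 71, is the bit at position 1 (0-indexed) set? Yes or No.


0b1000111, bit 1 = 1. Yes

Yes


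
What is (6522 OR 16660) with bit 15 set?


Step 1: 6522 | 16660 = 22910
Step 2: 22910 | (1 << 15) = 22910 | 32768 = 55678

55678


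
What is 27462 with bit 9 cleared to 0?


27462 & ~(1 << 9) = 26950

26950


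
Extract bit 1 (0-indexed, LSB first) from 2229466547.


0b10000100111000101111010110110011, position 1 = 1

1


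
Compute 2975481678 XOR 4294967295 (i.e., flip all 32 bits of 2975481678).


2975481678 ^ 4294967295 = 1319485617

1319485617


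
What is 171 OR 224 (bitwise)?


0b10101011 | 0b11100000 = 0b11101011 = 235

235


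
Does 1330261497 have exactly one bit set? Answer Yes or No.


0b1001111010010100010110111111001. Multiple bits set => No

No


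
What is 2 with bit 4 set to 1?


2 | (1 << 4) = 2 | 16 = 18

18


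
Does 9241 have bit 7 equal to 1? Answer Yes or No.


0b10010000011001, bit 7 = 0. No

No


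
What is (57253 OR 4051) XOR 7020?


Step 1: 57253 | 4051 = 57335
Step 2: 57335 ^ 7020 = 50331

50331


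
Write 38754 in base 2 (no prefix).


38754 = 1001011101100010 in binary

1001011101100010


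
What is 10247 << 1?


0b10100000000111 << 1 = 0b101000000001110 = 20494

20494


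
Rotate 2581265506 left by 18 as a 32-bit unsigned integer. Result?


Rotate 0b10011001110110101111110001100010 left by 18 (32-bit) = 0b11110001100010100110011101101011 = 4052379499

4052379499


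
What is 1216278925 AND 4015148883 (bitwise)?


0b1001000011111101111000110001101 & 0b11101111010100100100111101010011 = 0b1001000010100100100000100000001 = 1213350145

1213350145


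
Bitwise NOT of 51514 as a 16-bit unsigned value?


~0b1100100100111010 = 0b11011011000101 = 14021 (16-bit unsigned)

14021


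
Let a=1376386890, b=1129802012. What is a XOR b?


1376386890 ^ 1129802012 = 291411542

291411542


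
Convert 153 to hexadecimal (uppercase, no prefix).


153 = 99 hex

99


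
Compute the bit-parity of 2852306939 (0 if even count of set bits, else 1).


0b10101010000000101011111111111011 has 19 ones => parity 1

1


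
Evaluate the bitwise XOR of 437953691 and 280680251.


0b11010000110101010010010011011 ^ 0b10000101110101101011100111011 = 0b1010101000000111001110100000 = 178287520

178287520


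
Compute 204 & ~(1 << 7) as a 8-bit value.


204 & ~(1 << 7) = 76

76


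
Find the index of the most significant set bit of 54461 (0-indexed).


0b1101010010111101. Highest set bit at position 15

15


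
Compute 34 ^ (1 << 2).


34 ^ (1 << 2) = 34 ^ 4 = 38

38


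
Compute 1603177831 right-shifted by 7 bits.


0b1011111100011101000110101100111 >> 7 = 0b101111110001110100011010 = 12524826

12524826


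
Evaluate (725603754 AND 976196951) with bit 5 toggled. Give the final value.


Step 1: 725603754 & 976196951 = 707761410
Step 2: 707761410 ^ (1 << 5) = 707761410 ^ 32 = 707761442

707761442


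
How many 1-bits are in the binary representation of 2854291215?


0b10101010001000010000011100001111 has 13 set bits

13


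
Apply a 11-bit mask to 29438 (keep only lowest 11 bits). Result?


29438 & 2047 = 766

766


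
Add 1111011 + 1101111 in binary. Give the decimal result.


1111011 + 1101111 = 11101010 = 234

234


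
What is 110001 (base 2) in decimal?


110001 in decimal = 49

49


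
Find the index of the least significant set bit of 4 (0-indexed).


0b100. Lowest set bit at position 2

2


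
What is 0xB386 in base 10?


B386 hex = 45958 decimal

45958


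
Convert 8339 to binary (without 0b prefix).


8339 = 10000010010011 in binary

10000010010011


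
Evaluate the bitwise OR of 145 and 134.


0b10010001 | 0b10000110 = 0b10010111 = 151

151


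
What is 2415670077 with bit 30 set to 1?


2415670077 | (1 << 30) = 2415670077 | 1073741824 = 3489411901

3489411901


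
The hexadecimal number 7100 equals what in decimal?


7100 hex = 28928 decimal

28928


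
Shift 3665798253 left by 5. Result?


0b11011010011111111010010001101101 << 5 = 0b1101101001111111101001000110110100000 = 117305544096

117305544096


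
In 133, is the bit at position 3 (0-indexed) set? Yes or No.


0b10000101, bit 3 = 0. No

No


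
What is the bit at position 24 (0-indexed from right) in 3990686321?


0b11101101110111010000101001110001, position 24 = 1

1


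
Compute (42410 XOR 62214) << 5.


Step 1: 42410 ^ 62214 = 22188
Step 2: 22188 << 5 = 710016

710016


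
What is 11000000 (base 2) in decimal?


11000000 in decimal = 192

192


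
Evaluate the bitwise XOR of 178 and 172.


0b10110010 ^ 0b10101100 = 0b11110 = 30

30


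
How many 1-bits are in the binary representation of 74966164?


0b100011101111110010010010100 has 14 set bits

14


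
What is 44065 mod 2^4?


44065 & 15 = 1

1


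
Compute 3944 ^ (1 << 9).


3944 ^ (1 << 9) = 3944 ^ 512 = 3432

3432


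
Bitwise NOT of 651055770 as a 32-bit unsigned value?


~0b100110110011100101001010011010 = 0b11011001001100011010110101100101 = 3643911525 (32-bit unsigned)

3643911525


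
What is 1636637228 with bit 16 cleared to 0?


1636637228 & ~(1 << 16) = 1636571692

1636571692


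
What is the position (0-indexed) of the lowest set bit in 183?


0b10110111. Lowest set bit at position 0

0


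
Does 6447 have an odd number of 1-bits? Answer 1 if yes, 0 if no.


0b1100100101111 has 8 ones => parity 0

0


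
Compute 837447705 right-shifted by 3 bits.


0b110001111010100111000000011001 >> 3 = 0b110001111010100111000000011 = 104680963

104680963


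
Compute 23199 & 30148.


0b101101010011111 & 0b111010111000100 = 0b101000010000100 = 20612

20612


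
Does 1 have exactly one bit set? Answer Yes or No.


0b1. Only one bit set => Yes

Yes


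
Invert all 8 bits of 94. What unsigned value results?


94 ^ 255 = 161

161


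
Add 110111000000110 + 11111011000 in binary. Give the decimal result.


110111000000110 + 11111011000 = 111010111011110 = 30174

30174


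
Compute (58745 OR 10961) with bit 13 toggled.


Step 1: 58745 | 10961 = 61433
Step 2: 61433 ^ (1 << 13) = 61433 ^ 8192 = 53241

53241


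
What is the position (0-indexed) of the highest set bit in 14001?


0b11011010110001. Highest set bit at position 13

13


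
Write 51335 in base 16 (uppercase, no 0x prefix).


51335 = C887 hex

C887


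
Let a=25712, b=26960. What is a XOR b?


25712 ^ 26960 = 3360

3360


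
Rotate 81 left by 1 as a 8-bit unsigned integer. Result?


Rotate 0b1010001 left by 1 (8-bit) = 0b10100010 = 162

162


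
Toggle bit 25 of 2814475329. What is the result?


2814475329 ^ (1 << 25) = 2814475329 ^ 33554432 = 2780920897

2780920897


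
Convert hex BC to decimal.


BC hex = 188 decimal

188


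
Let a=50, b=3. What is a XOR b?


50 ^ 3 = 49

49


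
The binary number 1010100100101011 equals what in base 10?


1010100100101011 in decimal = 43307

43307


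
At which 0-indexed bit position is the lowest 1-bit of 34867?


0b1000100000110011. Lowest set bit at position 0

0


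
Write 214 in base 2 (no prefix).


214 = 11010110 in binary

11010110


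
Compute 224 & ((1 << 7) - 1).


224 & 127 = 96

96


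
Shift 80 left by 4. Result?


0b1010000 << 4 = 0b10100000000 = 1280

1280


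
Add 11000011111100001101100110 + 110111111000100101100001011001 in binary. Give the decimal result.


11000011111100001101100110 + 110111111000100101100001011001 = 111010111100100001101110111111 = 988945343

988945343


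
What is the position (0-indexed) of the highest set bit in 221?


0b11011101. Highest set bit at position 7

7


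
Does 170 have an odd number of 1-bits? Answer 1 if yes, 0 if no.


0b10101010 has 4 ones => parity 0

0


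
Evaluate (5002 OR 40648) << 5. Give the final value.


Step 1: 5002 | 40648 = 40906
Step 2: 40906 << 5 = 1308992

1308992


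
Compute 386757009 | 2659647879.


0b10111000011010111000110010001 | 0b10011110100001110000000110000111 = 0b10011111100011110111000110010111 = 2676978071

2676978071


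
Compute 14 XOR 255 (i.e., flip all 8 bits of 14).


14 ^ 255 = 241

241


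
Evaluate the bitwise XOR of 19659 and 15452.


0b100110011001011 ^ 0b11110001011100 = 0b111000010010111 = 28823

28823


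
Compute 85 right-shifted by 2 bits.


0b1010101 >> 2 = 0b10101 = 21

21


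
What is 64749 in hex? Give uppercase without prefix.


64749 = FCED hex

FCED


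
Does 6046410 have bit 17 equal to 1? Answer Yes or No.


0b10111000100001011001010, bit 17 = 0. No

No


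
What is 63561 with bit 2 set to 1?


63561 | (1 << 2) = 63561 | 4 = 63565

63565


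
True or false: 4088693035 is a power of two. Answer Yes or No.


0b11110011101101001000000100101011. Multiple bits set => No

No


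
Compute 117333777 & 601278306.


0b110111111100101111100010001 & 0b100011110101101100011101100010 = 0b10110101100100011100000000 = 47597312

47597312


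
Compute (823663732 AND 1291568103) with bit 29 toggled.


Step 1: 823663732 & 1291568103 = 1572964
Step 2: 1572964 ^ (1 << 29) = 1572964 ^ 536870912 = 538443876

538443876


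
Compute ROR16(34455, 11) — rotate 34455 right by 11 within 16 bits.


Rotate 0b1000011010010111 right by 11 (16-bit) = 0b1101001011110000 = 54000

54000


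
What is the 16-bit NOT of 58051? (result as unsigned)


~0b1110001011000011 = 0b1110100111100 = 7484 (16-bit unsigned)

7484


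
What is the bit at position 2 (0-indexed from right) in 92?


0b1011100, position 2 = 1

1


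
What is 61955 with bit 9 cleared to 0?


61955 & ~(1 << 9) = 61443

61443


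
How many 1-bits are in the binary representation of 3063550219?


0b10110110100110100001000100001011 has 14 set bits

14


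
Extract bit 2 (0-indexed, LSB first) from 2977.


0b101110100001, position 2 = 0

0


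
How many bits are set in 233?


0b11101001 has 5 set bits

5


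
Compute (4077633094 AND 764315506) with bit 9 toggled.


Step 1: 4077633094 & 764315506 = 554337858
Step 2: 554337858 ^ (1 << 9) = 554337858 ^ 512 = 554337346

554337346


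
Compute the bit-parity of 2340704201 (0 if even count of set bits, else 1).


0b10001011100001000100111111001001 has 15 ones => parity 1

1


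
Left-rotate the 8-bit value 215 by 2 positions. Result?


Rotate 0b11010111 left by 2 (8-bit) = 0b1011111 = 95

95


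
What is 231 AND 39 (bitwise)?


0b11100111 & 0b100111 = 0b100111 = 39

39


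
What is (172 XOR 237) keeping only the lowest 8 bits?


Step 1: 172 ^ 237 = 65
Step 2: 65 & 255 = 65

65


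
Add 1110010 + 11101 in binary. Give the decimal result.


1110010 + 11101 = 10001111 = 143

143


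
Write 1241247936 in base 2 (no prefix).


1241247936 = 1001001111110111111000011000000 in binary

1001001111110111111000011000000


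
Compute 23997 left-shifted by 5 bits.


0b101110110111101 << 5 = 0b10111011011110100000 = 767904

767904


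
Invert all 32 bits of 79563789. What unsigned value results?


79563789 ^ 4294967295 = 4215403506

4215403506


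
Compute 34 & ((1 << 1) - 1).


34 & 1 = 0

0


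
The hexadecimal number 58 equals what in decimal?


58 hex = 88 decimal

88


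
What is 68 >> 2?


0b1000100 >> 2 = 0b10001 = 17

17


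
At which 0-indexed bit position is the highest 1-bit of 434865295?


0b11001111010111000010010001111. Highest set bit at position 28

28


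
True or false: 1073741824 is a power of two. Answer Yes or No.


0b1000000000000000000000000000000. Only one bit set => Yes

Yes


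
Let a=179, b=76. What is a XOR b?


179 ^ 76 = 255

255


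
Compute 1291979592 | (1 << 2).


1291979592 | (1 << 2) = 1291979592 | 4 = 1291979596

1291979596


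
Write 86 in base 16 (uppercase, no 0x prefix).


86 = 56 hex

56


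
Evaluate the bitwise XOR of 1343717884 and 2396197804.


0b1010000000101111000000111111100 ^ 0b10001110110100110001001110101100 = 0b11011110110001001001001001010000 = 3737424464

3737424464


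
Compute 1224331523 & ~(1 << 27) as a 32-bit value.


1224331523 & ~(1 << 27) = 1090113795

1090113795


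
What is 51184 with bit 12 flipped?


51184 ^ (1 << 12) = 51184 ^ 4096 = 55280

55280


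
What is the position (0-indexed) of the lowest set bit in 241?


0b11110001. Lowest set bit at position 0

0


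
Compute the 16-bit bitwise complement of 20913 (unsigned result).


~0b101000110110001 = 0b1010111001001110 = 44622 (16-bit unsigned)

44622


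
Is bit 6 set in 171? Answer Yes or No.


0b10101011, bit 6 = 0. No

No


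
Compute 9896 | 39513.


0b10011010101000 | 0b1001101001011001 = 0b1011111011111001 = 48889

48889


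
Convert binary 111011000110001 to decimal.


111011000110001 in decimal = 30257

30257


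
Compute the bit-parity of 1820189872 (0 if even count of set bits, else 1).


0b1101100011111011110010010110000 has 17 ones => parity 1

1


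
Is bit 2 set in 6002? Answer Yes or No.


0b1011101110010, bit 2 = 0. No

No


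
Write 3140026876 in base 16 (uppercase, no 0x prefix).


3140026876 = BB2901FC hex

BB2901FC


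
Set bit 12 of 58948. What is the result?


58948 | (1 << 12) = 58948 | 4096 = 63044

63044


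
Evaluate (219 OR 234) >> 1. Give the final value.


Step 1: 219 | 234 = 251
Step 2: 251 >> 1 = 125

125
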